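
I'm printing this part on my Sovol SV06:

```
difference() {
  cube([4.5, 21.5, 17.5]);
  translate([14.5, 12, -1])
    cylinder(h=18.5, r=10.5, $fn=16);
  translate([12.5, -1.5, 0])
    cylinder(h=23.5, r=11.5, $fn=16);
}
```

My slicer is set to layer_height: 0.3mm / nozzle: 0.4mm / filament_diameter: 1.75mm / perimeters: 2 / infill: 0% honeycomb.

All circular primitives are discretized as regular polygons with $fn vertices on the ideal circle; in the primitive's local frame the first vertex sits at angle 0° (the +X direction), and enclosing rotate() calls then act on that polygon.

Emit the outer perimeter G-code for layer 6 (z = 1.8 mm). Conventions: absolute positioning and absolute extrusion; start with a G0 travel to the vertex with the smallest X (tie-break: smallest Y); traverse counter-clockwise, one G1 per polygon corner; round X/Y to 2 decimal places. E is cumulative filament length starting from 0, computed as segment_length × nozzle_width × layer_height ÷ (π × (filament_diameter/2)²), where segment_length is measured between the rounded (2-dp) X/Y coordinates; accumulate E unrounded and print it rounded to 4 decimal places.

At z = 1.8 mm: the cube is present — its section is the full 4.5×21.5 rectangle; the cylinder at (14.5, 12): section is a regular 16-gon, circumradius r=10.5; the r=11.5 cylinder at (12.5, -1.5) gives a regular 16-gon of circumradius 11.5 (constant along its height); Taking the first minus the rest: starting from the 4.5×21.5 cube, the r=10.5 cylinder at (14.5, 12) partially overlaps it — only the 1.26 mm² overlap (of its 337.53 mm²) is removed, clipping the outline; the r=11.5 cylinder at (12.5, -1.5) partially overlaps it — only the 13.60 mm² overlap (of its 404.88 mm²) is removed, clipping the outline — 1 connected region. The outline is a single polygon with 10 vertices. Extrusion per mm of travel: 0.4 × 0.3 / (π × 0.875²) = 0.049890. Accumulating E over each segment gives final E = 2.4835.

G0 X0.00 Y0.00 Z1.80
G1 X1.30 Y0.00 E0.0649
G1 X1.88 Y2.90 E0.2124
G1 X4.37 Y6.63 E0.4361
G1 X4.50 Y6.72 E0.4440
G1 X4.50 Y9.49 E0.5822
G1 X4.00 Y12.00 E0.7099
G1 X4.50 Y14.51 E0.8376
G1 X4.50 Y21.50 E1.1863
G1 X0.00 Y21.50 E1.4108
G1 X0.00 Y0.00 E2.4835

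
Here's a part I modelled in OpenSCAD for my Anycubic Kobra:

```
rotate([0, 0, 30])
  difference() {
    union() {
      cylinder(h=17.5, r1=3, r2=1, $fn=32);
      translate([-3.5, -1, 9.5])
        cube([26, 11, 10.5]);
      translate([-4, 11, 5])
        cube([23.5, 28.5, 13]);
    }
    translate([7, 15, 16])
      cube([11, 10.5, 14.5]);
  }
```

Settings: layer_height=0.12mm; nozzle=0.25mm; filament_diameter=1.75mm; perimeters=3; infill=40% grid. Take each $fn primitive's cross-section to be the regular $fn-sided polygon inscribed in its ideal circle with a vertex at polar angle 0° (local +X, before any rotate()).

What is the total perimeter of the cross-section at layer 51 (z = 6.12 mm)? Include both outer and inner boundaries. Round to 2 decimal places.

118.43 mm

At z = 6.12 mm: the cone (r1=3→r2=1) has section circumradius 2.301 here — a regular 32-gon (perimeter = 2·32·2.301·sin(180°/32) = 14.43 mm); the cube at (-3.5, -1) is not intersected at this z (z outside [9.5, 20]); the cube at (-4, 11) is present — its section is the full 23.5×28.5 rectangle (perimeter 104.00 mm); Taking the union: the 2 present regions are separate (no shared area or edge), so areas and boundary lengths simply add and each stays a separate island — boundary = 118.43 mm; the cube at (7, 15) is not intersected at this z (z outside [16, 30.5]); After the difference (first − rest): none of the subtracted shapes is present at this height, so that combined region is unchanged — boundary = 118.43 mm; (whole slice rotated 30° about Z — lengths, areas and connectivity unchanged). Overall, the cross-section has 2 separate islands. Total boundary length (outer) = 118.43 mm.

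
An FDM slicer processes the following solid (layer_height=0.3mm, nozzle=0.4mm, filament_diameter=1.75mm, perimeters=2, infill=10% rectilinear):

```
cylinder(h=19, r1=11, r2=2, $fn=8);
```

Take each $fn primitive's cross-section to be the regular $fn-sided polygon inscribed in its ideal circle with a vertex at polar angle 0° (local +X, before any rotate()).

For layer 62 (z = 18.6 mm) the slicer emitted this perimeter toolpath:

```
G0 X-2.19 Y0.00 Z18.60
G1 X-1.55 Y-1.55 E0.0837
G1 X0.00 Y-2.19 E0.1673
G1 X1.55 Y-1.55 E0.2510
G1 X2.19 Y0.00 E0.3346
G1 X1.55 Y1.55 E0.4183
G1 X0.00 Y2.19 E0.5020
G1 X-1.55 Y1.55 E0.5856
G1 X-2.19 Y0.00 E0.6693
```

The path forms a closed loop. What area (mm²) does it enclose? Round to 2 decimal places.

13.58 mm²

Apply the shoelace formula to the sequence of (X, Y) vertices; enclosed area = 13.58 mm².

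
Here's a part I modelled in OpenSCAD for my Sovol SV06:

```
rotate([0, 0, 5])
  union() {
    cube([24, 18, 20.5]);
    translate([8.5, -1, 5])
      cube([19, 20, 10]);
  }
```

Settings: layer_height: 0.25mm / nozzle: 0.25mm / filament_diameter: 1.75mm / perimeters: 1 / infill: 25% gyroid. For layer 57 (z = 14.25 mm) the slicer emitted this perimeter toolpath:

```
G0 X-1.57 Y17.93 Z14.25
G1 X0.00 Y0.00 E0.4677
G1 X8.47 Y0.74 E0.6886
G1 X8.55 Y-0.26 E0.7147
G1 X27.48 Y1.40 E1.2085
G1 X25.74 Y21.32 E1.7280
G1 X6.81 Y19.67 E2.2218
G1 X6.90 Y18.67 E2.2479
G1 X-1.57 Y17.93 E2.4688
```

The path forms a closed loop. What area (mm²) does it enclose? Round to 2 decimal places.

Apply the shoelace formula to the sequence of (X, Y) vertices; enclosed area = 532.99 mm².

532.99 mm²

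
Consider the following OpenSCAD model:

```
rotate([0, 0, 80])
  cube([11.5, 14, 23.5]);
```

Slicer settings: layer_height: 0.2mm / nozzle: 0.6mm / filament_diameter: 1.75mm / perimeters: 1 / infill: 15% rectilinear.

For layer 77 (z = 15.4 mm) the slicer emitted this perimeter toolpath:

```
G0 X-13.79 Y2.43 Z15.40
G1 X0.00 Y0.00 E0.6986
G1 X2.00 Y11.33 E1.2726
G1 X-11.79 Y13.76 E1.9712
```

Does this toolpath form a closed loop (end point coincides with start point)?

Start point (G0): (-13.79, 2.43). End point (last G1): the path does not return to the start — open.

no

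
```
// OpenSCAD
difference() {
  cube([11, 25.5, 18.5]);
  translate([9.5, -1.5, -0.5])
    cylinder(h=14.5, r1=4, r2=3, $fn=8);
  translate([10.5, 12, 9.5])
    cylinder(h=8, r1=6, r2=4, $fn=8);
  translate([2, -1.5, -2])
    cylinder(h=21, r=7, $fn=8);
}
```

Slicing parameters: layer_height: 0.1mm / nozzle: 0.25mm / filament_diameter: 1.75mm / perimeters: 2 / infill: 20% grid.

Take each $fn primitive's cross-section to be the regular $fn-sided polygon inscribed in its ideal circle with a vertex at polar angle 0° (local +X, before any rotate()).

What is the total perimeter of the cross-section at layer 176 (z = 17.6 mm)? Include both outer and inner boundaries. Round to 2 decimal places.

71.21 mm

At z = 17.6 mm: the cube (footprint 11×25.5) is included at this height (perimeter 73.00 mm); the cone at (9.5, -1.5) is not intersected at this z (z outside [-0.5, 14]); the cone at (10.5, 12) is not intersected at this z (z outside [9.5, 17.5]); the cylinder at (2, -1.5): section is a regular 8-gon, circumradius r=7 (perimeter = 2·8·7.000·sin(180°/8) = 42.86 mm); Subtracting the remaining from the first: starting from the 11×25.5 cube, the r=7 cylinder at (2, -1.5) partially overlaps it — only the 34.79 mm² overlap (of its 138.59 mm²) is removed, clipping the outline — boundary = 71.21 mm. Overall, the cross-section is a single solid region. Total boundary length (outer) = 71.21 mm.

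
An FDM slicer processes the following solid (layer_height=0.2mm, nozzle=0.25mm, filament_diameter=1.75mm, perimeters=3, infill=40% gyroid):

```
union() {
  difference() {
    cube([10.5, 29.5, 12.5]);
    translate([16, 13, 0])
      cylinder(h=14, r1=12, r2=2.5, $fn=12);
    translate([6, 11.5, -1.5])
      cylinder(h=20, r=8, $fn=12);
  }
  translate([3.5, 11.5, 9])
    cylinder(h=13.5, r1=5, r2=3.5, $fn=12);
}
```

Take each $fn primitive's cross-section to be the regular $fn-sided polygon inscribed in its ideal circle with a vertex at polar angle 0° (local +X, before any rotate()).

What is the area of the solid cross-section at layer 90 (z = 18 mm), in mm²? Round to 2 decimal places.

At z = 18 mm: the cube is not intersected at this z (z outside [0, 12.5]); the cone at (16, 13) does not reach this height (z outside [0, 14]); the r=8 cylinder at (6, 11.5) gives a regular 12-gon of circumradius 8 (constant along its height) (area = (12/2)·8.000²·sin(360°/12) = 192.00 mm²); Taking the first minus the rest: the first operand is absent here, so nothing remains; the cone at (3.5, 11.5): at t=0.667 of its height the radius interpolates to r₁+(r₂−r₁)t = 4.000, giving a regular 12-gon of that circumradius (area = (12/2)·4.000²·sin(360°/12) = 48.00 mm²); Merging all regions: only the cone at (3.5, 11.5) is present, so the union is just that shape — area = 48.00 mm². Overall, the cross-section is a single solid region. Net area = 48.00 mm².

48.00 mm²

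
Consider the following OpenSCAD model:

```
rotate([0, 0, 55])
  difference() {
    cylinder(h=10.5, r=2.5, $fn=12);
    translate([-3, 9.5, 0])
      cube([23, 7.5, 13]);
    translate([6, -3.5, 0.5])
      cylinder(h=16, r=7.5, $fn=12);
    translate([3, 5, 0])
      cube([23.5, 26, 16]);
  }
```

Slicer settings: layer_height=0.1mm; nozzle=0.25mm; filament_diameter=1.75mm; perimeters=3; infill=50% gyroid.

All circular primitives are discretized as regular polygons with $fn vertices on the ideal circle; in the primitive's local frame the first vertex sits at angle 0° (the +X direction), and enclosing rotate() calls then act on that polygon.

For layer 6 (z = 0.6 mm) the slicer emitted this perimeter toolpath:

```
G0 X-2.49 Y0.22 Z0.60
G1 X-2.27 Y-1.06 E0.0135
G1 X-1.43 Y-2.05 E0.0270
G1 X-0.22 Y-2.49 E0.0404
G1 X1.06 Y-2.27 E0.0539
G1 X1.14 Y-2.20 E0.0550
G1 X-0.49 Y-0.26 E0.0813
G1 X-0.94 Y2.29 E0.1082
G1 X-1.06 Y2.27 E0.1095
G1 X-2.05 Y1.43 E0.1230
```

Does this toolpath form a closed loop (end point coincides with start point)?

Start point (G0): (-2.49, 0.22). End point (last G1): the path does not return to the start — open.

no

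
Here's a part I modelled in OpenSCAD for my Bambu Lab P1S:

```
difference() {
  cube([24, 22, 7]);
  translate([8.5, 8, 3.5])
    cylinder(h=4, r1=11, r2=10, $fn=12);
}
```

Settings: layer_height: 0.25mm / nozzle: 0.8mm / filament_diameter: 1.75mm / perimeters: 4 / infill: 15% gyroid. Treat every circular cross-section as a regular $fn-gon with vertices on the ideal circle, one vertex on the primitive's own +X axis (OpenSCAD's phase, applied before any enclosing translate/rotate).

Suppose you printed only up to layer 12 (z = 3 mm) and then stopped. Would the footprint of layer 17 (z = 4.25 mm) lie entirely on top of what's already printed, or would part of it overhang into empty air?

Compare the two slices. At z = 3: the 24×22 cube contributes its full rectangle (area 528.00 mm²); the cone at (8.5, 8) is not intersected at this z (z outside [3.5, 7.5]); After the difference (first − rest): none of the subtracted shapes is present at this height, so the 24×22 cube is unchanged — area = 528.00 mm². At z = 4.25: the cube (footprint 24×22) is included at this height (area 528.00 mm²); the cone at (8.5, 8) contributes a regular 12-gon of circumradius 10.812 (interpolated between r1=11 and r2=10 at t=0.188) (area = (12/2)·10.812²·sin(360°/12) = 350.73 mm²); Taking the first minus the rest: starting from the 24×22 cube (528.00 mm²), the cone at (8.5, 8) partially overlaps it — only the 308.37 mm² overlap (of its 350.73 mm²) is removed, clipping the outline — area = 219.63 mm². Checking containment: the cross-section at z = 4.25 is a subset of the cross-section at z = 3.

entirely on top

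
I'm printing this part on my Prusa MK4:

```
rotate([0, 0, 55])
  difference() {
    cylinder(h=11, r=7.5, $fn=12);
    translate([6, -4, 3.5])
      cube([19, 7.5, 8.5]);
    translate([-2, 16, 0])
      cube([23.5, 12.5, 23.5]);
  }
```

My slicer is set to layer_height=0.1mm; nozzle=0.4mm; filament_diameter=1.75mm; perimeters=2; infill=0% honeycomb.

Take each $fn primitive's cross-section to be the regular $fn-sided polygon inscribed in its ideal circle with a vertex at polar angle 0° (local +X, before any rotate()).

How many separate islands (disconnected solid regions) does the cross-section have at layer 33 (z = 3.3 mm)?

1

At z = 3.3 mm: the cylinder: section is a regular 12-gon, circumradius r=7.5; the cube at (6, -4) is absent (z outside [3.5, 12]); the cube at (-2, 16) (footprint 23.5×12.5) is included at this height; After the difference (first − rest): starting from the r=7.5 cylinder, the 23.5×12.5 cube at (-2, 16) misses the remaining region (no effect) — 1 connected region; (rotated 55° about Z; rotation is an isometry so areas/perimeters/island counts are preserved). Overall, the cross-section is a single solid region. Island count = 1.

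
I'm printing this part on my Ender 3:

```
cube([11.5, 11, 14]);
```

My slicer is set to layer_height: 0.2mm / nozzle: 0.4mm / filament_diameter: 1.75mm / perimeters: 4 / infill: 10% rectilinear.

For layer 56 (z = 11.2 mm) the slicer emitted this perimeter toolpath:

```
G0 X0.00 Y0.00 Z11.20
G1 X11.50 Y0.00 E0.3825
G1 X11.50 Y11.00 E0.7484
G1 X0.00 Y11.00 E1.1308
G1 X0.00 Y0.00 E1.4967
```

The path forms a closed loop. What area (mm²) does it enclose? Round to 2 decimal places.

126.50 mm²

Apply the shoelace formula to the sequence of (X, Y) vertices; enclosed area = 126.50 mm².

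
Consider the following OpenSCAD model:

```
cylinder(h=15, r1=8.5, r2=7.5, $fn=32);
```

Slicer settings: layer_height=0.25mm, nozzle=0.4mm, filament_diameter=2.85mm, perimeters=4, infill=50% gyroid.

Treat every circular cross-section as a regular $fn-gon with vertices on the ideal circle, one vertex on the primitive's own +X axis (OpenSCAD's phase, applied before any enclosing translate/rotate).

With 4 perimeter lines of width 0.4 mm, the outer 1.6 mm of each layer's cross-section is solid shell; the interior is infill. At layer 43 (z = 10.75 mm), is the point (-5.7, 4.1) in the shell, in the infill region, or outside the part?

shell

At z = 10.75 mm: the cone: at t=0.717 of its height the radius interpolates to r₁+(r₂−r₁)t = 7.783, giving a regular 32-gon of that circumradius. Overall, the cross-section is a single solid region. The nearest boundary edge runs (-5.50, 5.50)→(-6.47, 4.32); distance from the point to it = 0.74 mm. The point is inside the cross-section, 0.74 mm from the nearest boundary — within the 1.6 mm shell band (4 × 0.4).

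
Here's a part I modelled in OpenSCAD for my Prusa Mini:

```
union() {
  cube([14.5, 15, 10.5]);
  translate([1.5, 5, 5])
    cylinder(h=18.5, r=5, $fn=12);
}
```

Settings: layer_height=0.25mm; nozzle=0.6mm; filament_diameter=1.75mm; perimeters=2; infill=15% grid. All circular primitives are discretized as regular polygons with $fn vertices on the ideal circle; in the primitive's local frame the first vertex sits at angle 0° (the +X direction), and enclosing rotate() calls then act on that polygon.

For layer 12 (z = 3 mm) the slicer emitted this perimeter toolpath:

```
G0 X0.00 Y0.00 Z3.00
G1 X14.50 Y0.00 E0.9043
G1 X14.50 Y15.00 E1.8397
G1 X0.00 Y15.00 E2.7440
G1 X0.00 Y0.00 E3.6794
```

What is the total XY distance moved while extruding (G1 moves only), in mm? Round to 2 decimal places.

59.00 mm

Sum the Euclidean lengths of each G1 segment: total = 59.00 mm.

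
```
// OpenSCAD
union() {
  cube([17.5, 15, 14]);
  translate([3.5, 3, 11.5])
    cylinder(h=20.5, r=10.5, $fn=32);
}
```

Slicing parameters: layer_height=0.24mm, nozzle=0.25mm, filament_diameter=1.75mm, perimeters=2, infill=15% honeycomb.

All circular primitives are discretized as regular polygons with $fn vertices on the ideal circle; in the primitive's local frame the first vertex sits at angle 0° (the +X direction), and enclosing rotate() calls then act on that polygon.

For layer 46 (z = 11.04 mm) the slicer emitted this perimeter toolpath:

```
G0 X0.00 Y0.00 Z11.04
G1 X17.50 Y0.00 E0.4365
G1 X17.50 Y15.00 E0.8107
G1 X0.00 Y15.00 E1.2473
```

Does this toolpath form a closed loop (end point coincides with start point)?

Start point (G0): (0.00, 0.00). End point (last G1): the path does not return to the start — open.

no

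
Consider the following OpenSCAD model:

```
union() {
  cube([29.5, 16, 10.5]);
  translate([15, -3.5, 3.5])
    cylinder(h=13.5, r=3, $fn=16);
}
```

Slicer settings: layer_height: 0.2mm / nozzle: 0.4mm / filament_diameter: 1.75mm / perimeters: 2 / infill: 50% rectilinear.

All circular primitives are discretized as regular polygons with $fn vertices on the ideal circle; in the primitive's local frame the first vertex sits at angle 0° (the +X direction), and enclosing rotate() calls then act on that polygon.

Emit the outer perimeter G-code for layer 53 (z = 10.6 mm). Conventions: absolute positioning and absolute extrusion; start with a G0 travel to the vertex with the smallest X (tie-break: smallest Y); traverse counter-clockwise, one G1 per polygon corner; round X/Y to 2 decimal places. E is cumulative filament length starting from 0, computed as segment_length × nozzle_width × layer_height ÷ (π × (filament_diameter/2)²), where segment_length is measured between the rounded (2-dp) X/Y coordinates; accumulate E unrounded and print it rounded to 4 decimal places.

G0 X12.00 Y-3.50 Z10.60
G1 X12.23 Y-4.65 E0.0390
G1 X12.88 Y-5.62 E0.0778
G1 X13.85 Y-6.27 E0.1167
G1 X15.00 Y-6.50 E0.1557
G1 X16.15 Y-6.27 E0.1947
G1 X17.12 Y-5.62 E0.2335
G1 X17.77 Y-4.65 E0.2724
G1 X18.00 Y-3.50 E0.3114
G1 X17.77 Y-2.35 E0.3504
G1 X17.12 Y-1.38 E0.3892
G1 X16.15 Y-0.73 E0.4280
G1 X15.00 Y-0.50 E0.4671
G1 X13.85 Y-0.73 E0.5061
G1 X12.88 Y-1.38 E0.5449
G1 X12.23 Y-2.35 E0.5837
G1 X12.00 Y-3.50 E0.6227

At z = 10.6 mm: the cube is not intersected at this z (z outside [0, 10.5]); the r=3 cylinder at (15, -3.5) gives a regular 16-gon of circumradius 3 (constant along its height); Combining (union): only the r=3 cylinder at (15, -3.5) is present, so the union is just that shape — 1 connected region. The outline is a single polygon with 16 vertices. Extrusion per mm of travel: 0.4 × 0.2 / (π × 0.875²) = 0.033260. Accumulating E over each segment gives final E = 0.6227.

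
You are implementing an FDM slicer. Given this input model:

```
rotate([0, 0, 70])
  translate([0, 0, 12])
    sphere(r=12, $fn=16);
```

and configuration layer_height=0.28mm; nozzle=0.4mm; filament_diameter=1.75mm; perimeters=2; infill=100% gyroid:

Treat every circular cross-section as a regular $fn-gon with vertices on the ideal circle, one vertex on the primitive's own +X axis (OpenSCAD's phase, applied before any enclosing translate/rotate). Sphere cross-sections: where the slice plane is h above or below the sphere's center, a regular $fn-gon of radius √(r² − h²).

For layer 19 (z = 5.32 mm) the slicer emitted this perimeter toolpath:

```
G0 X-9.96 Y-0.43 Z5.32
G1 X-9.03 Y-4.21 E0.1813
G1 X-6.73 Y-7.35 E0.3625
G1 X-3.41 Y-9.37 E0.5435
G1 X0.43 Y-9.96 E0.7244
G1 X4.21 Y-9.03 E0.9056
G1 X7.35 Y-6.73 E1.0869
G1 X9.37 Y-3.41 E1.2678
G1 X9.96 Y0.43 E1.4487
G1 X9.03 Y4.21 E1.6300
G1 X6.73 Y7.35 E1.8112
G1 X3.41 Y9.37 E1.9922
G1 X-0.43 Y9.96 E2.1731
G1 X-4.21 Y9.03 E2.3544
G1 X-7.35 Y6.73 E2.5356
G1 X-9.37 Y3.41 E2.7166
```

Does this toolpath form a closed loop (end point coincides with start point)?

Start point (G0): (-9.96, -0.43). End point (last G1): the path does not return to the start — open.

no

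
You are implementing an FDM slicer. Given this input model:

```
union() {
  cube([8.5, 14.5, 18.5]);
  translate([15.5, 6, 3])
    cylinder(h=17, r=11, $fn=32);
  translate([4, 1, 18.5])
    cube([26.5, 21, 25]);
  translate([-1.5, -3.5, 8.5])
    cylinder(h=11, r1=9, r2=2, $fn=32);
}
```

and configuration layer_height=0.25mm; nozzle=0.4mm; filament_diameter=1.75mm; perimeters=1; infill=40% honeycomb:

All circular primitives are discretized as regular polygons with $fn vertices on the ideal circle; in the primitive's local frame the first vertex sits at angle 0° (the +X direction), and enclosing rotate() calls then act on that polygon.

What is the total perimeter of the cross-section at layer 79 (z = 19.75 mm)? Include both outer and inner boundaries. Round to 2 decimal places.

99.60 mm

At z = 19.75 mm: the cube is absent (z outside [0, 18.5]); the r=11 cylinder at (15.5, 6) contributes a regular 32-gon of circumradius 11 (perimeter = 2·32·11.000·sin(180°/32) = 69.00 mm); the cube at (4, 1) is present — its section is the full 26.5×21 rectangle (perimeter 95.00 mm); the cone at (-1.5, -3.5) does not reach this height (z outside [8.5, 19.5]); Taking the union: the regions partially overlap (shared area 294.57 mm²), so the edge portions inside another operand are dropped and the merged outline is re-measured after clipping — boundary = 99.60 mm. Overall, the cross-section is a single solid region. Total boundary length (outer) = 99.60 mm.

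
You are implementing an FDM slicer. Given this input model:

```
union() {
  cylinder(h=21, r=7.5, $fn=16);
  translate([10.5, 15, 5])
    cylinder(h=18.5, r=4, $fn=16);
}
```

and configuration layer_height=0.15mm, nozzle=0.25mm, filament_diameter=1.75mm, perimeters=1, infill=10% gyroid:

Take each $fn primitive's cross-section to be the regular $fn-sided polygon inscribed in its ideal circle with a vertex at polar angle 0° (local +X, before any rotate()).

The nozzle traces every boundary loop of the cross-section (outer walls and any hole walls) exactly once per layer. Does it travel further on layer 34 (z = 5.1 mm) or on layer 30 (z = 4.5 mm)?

Layer 34 (z = 5.1): the cylinder: section is a regular 16-gon, circumradius r=7.5 (perimeter = 2·16·7.500·sin(180°/16) = 46.82 mm); the r=4 cylinder at (10.5, 15) gives a regular 16-gon of circumradius 4 (constant along its height) (perimeter = 2·16·4.000·sin(180°/16) = 24.97 mm); Combining (union): the 2 present regions are separate (no shared area or edge), so areas and boundary lengths simply add and each stays a separate island — boundary = 71.79 mm. So its perimeter = 71.79 mm. Layer 30 (z = 4.5): the r=7.5 cylinder gives a regular 16-gon of circumradius 7.5 (constant along its height) (perimeter = 2·16·7.500·sin(180°/16) = 46.82 mm); the cylinder at (10.5, 15) does not reach this height (z outside [5, 23.5]); Taking the union: only the r=7.5 cylinder is present, so the union is just that shape — boundary = 46.82 mm. So its perimeter = 46.82 mm. Layer 34 is larger (71.79 vs 46.82 mm).

layer 34 (z = 5.1 mm)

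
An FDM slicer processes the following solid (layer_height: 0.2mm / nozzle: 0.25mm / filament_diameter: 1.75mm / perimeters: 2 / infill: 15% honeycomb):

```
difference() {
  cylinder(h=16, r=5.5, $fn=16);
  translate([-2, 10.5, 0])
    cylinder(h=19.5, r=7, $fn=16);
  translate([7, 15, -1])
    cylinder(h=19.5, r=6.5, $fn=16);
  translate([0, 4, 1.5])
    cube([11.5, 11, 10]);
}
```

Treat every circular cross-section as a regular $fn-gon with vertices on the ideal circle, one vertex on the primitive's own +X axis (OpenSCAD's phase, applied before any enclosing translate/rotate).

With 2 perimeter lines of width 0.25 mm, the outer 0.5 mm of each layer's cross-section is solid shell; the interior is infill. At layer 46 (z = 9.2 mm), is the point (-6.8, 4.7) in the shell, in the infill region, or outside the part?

outside

At z = 9.2 mm: the r=5.5 cylinder contributes a regular 16-gon of circumradius 5.5; the r=7 cylinder at (-2, 10.5) contributes a regular 16-gon of circumradius 7; the cylinder at (7, 15): section is a regular 16-gon, circumradius r=6.5; the 11.5×11 cube at (0, 4) contributes its full rectangle; Taking the first minus the rest: starting from the r=5.5 cylinder, the r=7 cylinder at (-2, 10.5) partially overlaps it — only the 6.79 mm² overlap (of its 150.01 mm²) is removed, clipping the outline; the r=6.5 cylinder at (7, 15) misses the remaining region (no effect); the 11.5×11 cube at (0, 4) partially overlaps it — only the 1.60 mm² overlap (of its 126.50 mm²) is removed, clipping the outline — 1 connected region. Overall, the cross-section is a single solid region. The nearest boundary edge runs (-5.08, 2.10)→(-3.90, 3.88); distance from the point to it = 2.87 mm. The point is not inside any of the regions above, so it lies outside the cross-section (2.87 mm from the nearest boundary).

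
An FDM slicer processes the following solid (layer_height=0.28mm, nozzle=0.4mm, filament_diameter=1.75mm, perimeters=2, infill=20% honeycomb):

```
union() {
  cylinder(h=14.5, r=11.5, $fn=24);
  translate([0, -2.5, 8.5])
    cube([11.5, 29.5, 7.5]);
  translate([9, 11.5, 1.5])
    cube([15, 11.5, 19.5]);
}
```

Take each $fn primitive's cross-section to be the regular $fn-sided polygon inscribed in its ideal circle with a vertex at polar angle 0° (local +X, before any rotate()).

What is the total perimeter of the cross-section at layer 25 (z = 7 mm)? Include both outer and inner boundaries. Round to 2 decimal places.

At z = 7 mm: the r=11.5 cylinder contributes a regular 24-gon of circumradius 11.5 (perimeter = 2·24·11.500·sin(180°/24) = 72.05 mm); the cube at (0, -2.5) does not reach this height (z outside [8.5, 16]); the cube at (9, 11.5) is present — its section is the full 15×11.5 rectangle (perimeter 53.00 mm); Combining (union): the 2 present regions are separate (no shared area or edge), so areas and boundary lengths simply add and each stays a separate island — boundary = 125.05 mm. Overall, the cross-section has 2 separate islands. Total boundary length (outer) = 125.05 mm.

125.05 mm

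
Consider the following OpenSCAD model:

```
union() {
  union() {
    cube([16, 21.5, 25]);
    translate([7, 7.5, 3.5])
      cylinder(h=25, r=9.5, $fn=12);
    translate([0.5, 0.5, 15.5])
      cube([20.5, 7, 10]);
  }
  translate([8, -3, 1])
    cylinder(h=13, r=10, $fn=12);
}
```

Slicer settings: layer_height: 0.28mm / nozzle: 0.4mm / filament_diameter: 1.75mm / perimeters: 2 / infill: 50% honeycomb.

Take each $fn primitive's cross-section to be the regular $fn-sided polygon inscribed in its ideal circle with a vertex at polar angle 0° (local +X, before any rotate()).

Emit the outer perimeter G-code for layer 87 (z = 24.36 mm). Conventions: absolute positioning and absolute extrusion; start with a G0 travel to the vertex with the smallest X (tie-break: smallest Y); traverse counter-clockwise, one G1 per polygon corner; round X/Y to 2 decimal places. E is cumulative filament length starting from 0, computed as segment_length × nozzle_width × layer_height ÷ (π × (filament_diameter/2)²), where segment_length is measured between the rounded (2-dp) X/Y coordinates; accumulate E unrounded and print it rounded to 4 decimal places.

At z = 24.36 mm: the cube is present — its section is the full 16×21.5 rectangle; the cylinder at (7, 7.5): section is a regular 12-gon, circumradius r=9.5; the 20.5×7 cube at (0.5, 0.5) contributes its full rectangle; Combining (union): the regions partially overlap (shared area 346.09 mm²), so overlapping operands fuse into one piece — 1 connected region; the cylinder at (8, -3) does not reach this height (z outside [1, 14]); Combining (union): only that combined region is present, so the union is just that shape — 1 connected region. The outline is a single polygon with 19 vertices. Extrusion per mm of travel: 0.4 × 0.28 / (π × 0.875²) = 0.046564. Accumulating E over each segment gives final E = 4.0444.

G0 X-2.50 Y7.50 Z24.36
G1 X-1.23 Y2.75 E0.2289
G1 X0.00 Y1.52 E0.3099
G1 X0.00 Y0.00 E0.3807
G1 X1.52 Y0.00 E0.4515
G1 X2.25 Y-0.73 E0.4996
G1 X7.00 Y-2.00 E0.7285
G1 X11.75 Y-0.73 E0.9575
G1 X12.48 Y0.00 E1.0055
G1 X16.00 Y0.00 E1.1694
G1 X16.00 Y0.50 E1.1927
G1 X21.00 Y0.50 E1.4256
G1 X21.00 Y7.50 E1.7515
G1 X16.50 Y7.50 E1.9610
G1 X16.00 Y9.37 E2.0512
G1 X16.00 Y21.50 E2.6160
G1 X0.00 Y21.50 E3.3610
G1 X0.00 Y13.48 E3.7345
G1 X-1.23 Y12.25 E3.8155
G1 X-2.50 Y7.50 E4.0444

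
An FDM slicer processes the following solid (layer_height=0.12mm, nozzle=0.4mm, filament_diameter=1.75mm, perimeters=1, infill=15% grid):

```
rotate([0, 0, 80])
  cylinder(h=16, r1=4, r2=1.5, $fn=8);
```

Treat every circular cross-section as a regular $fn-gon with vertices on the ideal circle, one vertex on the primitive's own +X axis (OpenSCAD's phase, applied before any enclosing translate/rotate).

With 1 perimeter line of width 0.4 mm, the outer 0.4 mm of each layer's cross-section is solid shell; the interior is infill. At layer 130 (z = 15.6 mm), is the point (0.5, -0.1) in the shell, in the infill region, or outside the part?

At z = 15.6 mm: the cone contributes a regular 8-gon of circumradius 1.562 (interpolated between r1=4 and r2=1.5 at t=0.975); (rotated 80° about Z; rotation is an isometry so areas/perimeters/island counts are preserved). Overall, the cross-section is a single solid region. Undo the 80° rotation: the query point maps to (-0.012, -0.510) in the un-rotated model frame. The nearest boundary edge runs (-1.10, -1.10)→(-0.00, -1.56); distance from the point to it = 0.97 mm. The point is inside the cross-section and 0.97 mm from the nearest boundary — more than the 0.4 mm shell width (1 × 0.4), so it's in the infill interior.

infill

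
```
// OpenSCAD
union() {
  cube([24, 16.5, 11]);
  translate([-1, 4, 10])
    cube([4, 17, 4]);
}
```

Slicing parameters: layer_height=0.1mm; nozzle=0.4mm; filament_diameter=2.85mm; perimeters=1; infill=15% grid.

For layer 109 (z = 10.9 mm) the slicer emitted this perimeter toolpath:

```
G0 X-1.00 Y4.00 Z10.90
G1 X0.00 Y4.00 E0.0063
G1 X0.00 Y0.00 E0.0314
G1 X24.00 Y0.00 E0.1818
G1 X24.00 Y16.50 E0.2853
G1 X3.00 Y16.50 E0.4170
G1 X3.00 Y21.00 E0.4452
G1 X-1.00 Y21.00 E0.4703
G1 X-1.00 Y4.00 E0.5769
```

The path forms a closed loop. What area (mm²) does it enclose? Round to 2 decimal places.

426.50 mm²

Apply the shoelace formula to the sequence of (X, Y) vertices; enclosed area = 426.50 mm².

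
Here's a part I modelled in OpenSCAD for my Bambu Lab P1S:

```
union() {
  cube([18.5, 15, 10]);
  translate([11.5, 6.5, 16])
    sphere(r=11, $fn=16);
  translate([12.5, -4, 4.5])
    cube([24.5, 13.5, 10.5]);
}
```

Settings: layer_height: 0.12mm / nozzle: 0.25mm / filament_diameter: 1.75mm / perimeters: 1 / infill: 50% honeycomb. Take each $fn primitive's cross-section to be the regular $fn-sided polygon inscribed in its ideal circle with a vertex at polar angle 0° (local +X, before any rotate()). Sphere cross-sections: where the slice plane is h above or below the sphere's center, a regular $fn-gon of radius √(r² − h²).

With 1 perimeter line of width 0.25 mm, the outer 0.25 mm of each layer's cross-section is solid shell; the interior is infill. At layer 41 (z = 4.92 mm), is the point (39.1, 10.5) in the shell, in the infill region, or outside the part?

At z = 4.92 mm: the cube (footprint 18.5×15) is included at this height; the sphere at (11.5, 6.5) does not reach this height (|z−center|=11.080 > r=11); the cube at (12.5, -4) is present — its section is the full 24.5×13.5 rectangle; Taking the union: the regions partially overlap (shared area 57.00 mm²), so overlapping operands fuse into one piece — 1 connected region. Overall, the cross-section is a single solid region. The nearest boundary edge runs (37.00, 9.50)→(37.00, -4.00); distance from the point to it = 2.33 mm. The point is not inside any of the regions above, so it lies outside the cross-section (2.33 mm from the nearest boundary).

outside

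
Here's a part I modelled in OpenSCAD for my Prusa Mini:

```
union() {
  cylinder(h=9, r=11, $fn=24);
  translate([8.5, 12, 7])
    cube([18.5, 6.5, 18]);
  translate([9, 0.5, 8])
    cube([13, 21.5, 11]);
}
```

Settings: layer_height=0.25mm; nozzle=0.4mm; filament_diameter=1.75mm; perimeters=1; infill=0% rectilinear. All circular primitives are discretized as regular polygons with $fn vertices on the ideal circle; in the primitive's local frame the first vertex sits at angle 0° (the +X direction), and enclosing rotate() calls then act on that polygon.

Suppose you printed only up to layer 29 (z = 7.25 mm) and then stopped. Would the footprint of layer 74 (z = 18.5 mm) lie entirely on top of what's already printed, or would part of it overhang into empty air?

part overhangs

Compare the two slices. At z = 7.25: the r=11 cylinder gives a regular 24-gon of circumradius 11 (constant along its height) (area = (24/2)·11.000²·sin(360°/24) = 375.81 mm²); the cube at (8.5, 12) is present — its section is the full 18.5×6.5 rectangle (area 120.25 mm²); the cube at (9, 0.5) is not intersected at this z (z outside [8, 19]); Combining (union): the 2 present regions are separate (no shared area or edge), so areas and boundary lengths simply add and each stays a separate island — area = 496.06 mm². At z = 18.5: the cylinder is not intersected at this z (z outside [0, 9]); the cube at (8.5, 12) is present — its section is the full 18.5×6.5 rectangle (area 120.25 mm²); the 13×21.5 cube at (9, 0.5) contributes its full rectangle (area 279.50 mm²); Combining (union): the regions partially overlap — summed areas 399.75 mm² minus the doubly-counted overlap 84.50 mm² gives 315.25 mm² — area = 315.25 mm². Checking containment: at z = 18.5 the cross-section extends beyond the z = 7.25 cross-section by about 187.79 mm².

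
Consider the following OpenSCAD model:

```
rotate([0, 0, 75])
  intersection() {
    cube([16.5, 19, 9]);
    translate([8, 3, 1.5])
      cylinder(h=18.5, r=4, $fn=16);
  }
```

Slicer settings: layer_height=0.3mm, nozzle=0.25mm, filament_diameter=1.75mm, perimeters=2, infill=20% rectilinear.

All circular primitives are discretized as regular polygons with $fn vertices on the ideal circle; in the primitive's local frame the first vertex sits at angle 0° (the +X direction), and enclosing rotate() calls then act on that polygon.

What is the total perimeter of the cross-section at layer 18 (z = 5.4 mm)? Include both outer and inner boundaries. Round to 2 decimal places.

At z = 5.4 mm: the cube is present — its section is the full 16.5×19 rectangle (perimeter 71.00 mm); the r=4 cylinder at (8, 3) gives a regular 16-gon of circumradius 4 (constant along its height) (perimeter = 2·16·4.000·sin(180°/16) = 24.97 mm); After intersecting: the r=4 cylinder at (8, 3) partially overlaps the 16.5×19 cube; clipping to the common part keeps 45.66 mm² — boundary = 24.49 mm; (rotated 75° about Z; rotation is an isometry so areas/perimeters/island counts are preserved). Overall, the cross-section is a single solid region. Total boundary length (outer) = 24.49 mm.

24.49 mm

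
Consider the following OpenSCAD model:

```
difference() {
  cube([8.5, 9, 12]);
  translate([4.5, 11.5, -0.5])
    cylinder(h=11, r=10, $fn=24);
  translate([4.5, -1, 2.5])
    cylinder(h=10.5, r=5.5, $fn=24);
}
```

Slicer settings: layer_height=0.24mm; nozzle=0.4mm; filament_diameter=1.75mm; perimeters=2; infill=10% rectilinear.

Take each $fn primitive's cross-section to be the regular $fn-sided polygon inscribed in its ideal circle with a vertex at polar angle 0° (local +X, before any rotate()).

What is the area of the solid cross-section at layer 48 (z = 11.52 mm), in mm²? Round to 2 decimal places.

43.83 mm²

At z = 11.52 mm: the cube (footprint 8.5×9) is included at this height (area 76.50 mm²); the cylinder at (4.5, 11.5) does not reach this height (z outside [-0.5, 10.5]); the r=5.5 cylinder at (4.5, -1) contributes a regular 24-gon of circumradius 5.5 (area = (24/2)·5.500²·sin(360°/24) = 93.95 mm²); After the difference (first − rest): starting from the 8.5×9 cube (76.50 mm²), the r=5.5 cylinder at (4.5, -1) partially overlaps it — only the 32.67 mm² overlap (of its 93.95 mm²) is removed, clipping the outline — area = 43.83 mm². Overall, the cross-section is a single solid region. Net area = 43.83 mm².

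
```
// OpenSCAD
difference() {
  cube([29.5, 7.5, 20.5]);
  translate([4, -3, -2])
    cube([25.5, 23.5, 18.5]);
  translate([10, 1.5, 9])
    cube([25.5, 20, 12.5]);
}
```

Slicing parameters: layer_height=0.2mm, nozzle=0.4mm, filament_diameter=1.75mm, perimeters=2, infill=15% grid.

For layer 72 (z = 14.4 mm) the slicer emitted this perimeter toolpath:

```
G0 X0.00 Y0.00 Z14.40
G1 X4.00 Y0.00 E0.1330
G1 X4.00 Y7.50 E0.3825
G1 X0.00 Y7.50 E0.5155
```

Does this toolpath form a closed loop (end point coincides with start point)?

no

Start point (G0): (0.00, 0.00). End point (last G1): the path does not return to the start — open.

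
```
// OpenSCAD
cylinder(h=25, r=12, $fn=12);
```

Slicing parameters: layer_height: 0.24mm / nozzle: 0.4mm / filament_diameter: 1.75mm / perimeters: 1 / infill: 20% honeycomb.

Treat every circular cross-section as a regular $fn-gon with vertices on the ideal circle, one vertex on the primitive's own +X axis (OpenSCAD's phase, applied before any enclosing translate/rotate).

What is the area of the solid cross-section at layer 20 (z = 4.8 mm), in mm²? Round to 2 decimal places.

432.00 mm²

At z = 4.8 mm: the r=12 cylinder gives a regular 12-gon of circumradius 12 (constant along its height) (area = (12/2)·12.000²·sin(360°/12) = 432.00 mm²). Overall, the cross-section is a single solid region. Net area = 432.00 mm².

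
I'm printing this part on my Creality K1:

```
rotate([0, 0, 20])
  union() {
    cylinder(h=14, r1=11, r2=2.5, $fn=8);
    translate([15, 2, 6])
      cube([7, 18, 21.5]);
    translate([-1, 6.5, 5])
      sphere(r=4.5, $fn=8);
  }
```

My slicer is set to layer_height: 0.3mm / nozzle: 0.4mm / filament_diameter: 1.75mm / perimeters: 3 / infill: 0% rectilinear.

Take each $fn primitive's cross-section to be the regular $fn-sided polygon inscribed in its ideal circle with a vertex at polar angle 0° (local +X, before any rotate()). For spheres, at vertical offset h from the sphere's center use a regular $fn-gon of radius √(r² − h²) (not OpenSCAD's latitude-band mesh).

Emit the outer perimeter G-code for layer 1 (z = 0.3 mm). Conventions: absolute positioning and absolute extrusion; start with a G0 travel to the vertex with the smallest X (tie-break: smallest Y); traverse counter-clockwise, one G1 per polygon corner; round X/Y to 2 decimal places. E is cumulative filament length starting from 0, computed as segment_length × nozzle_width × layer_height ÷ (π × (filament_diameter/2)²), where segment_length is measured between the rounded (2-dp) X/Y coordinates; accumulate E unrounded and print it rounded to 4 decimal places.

At z = 0.3 mm: the cone: at t=0.021 of its height the radius interpolates to r₁+(r₂−r₁)t = 10.818, giving a regular 8-gon of that circumradius; the cube at (15, 2) does not reach this height (z outside [6, 27.5]); the sphere at (-1, 6.5) is absent (|z−center|=4.700 > r=4.5); Merging all regions: only the cone is present, so the union is just that shape — 1 connected region; (rotated 20° about Z; rotation is an isometry so areas/perimeters/island counts are preserved). The outline is a single polygon with 8 vertices. Extrusion per mm of travel: 0.4 × 0.3 / (π × 0.875²) = 0.049890. Accumulating E over each segment gives final E = 3.3045.

G0 X-10.17 Y-3.70 Z0.30
G1 X-4.57 Y-9.80 E0.4131
G1 X3.70 Y-10.17 E0.8261
G1 X9.80 Y-4.57 E1.2393
G1 X10.17 Y3.70 E1.6523
G1 X4.57 Y9.80 E2.0654
G1 X-3.70 Y10.17 E2.4784
G1 X-9.80 Y4.57 E2.8915
G1 X-10.17 Y-3.70 E3.3045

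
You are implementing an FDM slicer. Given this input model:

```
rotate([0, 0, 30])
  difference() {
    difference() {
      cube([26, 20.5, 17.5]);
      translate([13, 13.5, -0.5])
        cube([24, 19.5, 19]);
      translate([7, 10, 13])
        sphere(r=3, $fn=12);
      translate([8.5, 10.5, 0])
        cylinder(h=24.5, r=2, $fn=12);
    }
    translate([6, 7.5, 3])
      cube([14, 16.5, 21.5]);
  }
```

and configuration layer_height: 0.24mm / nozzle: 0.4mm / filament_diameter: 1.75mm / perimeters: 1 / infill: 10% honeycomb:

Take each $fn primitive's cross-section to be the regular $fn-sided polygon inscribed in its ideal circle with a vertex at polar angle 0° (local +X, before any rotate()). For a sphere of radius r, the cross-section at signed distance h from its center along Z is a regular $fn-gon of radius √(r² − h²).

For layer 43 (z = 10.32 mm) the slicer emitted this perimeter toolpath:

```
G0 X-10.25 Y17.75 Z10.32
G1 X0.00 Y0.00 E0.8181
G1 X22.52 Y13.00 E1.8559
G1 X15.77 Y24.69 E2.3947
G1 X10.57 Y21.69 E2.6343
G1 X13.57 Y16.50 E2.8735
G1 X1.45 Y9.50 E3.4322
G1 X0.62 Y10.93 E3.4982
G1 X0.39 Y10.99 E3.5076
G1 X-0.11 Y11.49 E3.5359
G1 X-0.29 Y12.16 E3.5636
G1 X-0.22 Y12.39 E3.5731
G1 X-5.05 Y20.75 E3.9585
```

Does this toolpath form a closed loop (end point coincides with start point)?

Start point (G0): (-10.25, 17.75). End point (last G1): the path does not return to the start — open.

no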